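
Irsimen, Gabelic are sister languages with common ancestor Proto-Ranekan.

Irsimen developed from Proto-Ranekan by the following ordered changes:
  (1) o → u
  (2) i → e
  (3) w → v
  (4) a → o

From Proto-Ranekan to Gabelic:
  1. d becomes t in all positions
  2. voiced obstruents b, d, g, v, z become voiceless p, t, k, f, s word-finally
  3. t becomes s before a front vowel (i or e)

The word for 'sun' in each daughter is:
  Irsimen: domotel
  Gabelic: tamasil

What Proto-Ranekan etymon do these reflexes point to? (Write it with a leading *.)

*damatil

Position 6: Irsimen has e, Gabelic has i. Gabelic preserves i here (none of its changes turn any other segment into i), so the proto-segment is *i.
Position 5: Irsimen has t, Gabelic has s. Irsimen preserves t here (none of its changes turn any other segment into t), so the proto-segment is *t.
Verify the candidate proto-form against each daughter:
Irsimen: *damatil
  damatil (rule 1 does not apply)
  damatil → damatel   [vowel merger]
  damatel (rule 3 does not apply)
  damatel → domotel   [vowel merger]
  giving Irsimen domotel.
Gabelic: start from *damatil.
  rule 1 (unconditioned shift): damatil → tamatil
  rule 2: no change — tamatil
  rule 3 (palatalisation): tamatil → tamasil
  ⇒ Gabelic tamasil
No other proto-form is consistent with every reflex, so the reconstruction is *damatil.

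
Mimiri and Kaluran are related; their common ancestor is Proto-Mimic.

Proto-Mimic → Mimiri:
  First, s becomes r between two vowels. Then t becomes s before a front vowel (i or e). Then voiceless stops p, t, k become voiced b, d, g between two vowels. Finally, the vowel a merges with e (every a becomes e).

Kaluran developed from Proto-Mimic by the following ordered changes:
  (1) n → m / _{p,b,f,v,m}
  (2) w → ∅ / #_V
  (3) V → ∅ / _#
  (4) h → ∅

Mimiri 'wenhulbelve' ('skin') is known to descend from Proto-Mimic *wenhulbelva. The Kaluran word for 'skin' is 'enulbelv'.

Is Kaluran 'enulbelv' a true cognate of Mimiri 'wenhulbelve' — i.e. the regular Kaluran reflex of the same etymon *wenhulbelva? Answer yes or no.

Derive the expected Kaluran reflex of *wenhulbelva:
Kaluran: *wenhulbelva
  wenhulbelva (rule 1 does not apply)
  wenhulbelva → enhulbelva   [glide loss]
  enhulbelva → enhulbelv   [apocope]
  enhulbelv → enulbelv   [h-loss]
  giving Kaluran enulbelv.
Kaluran 'enulbelv' matches the regular reflex exactly, so the pair is cognate.

yes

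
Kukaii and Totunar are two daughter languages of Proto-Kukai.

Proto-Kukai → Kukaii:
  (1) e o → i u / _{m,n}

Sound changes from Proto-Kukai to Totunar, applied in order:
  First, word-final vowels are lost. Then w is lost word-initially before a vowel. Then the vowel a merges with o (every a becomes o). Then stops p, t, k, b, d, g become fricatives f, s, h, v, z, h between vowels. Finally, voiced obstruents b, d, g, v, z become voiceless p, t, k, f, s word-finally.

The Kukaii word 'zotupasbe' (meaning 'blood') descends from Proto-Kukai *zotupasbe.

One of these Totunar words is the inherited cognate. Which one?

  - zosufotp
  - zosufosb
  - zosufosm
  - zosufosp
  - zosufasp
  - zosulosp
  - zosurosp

Totunar: *zotupasbe
  zotupasbe → zotupasb   [apocope]
  zotupasb (rule 2 does not apply)
  zotupasb → zotuposb   [vowel merger]
  zotuposb → zosufosb   [intervocalic lenition]
  zosufosb → zosufosp   [final devoicing]
  giving Totunar zosufosp.
Among the options, 'zosufosp' alone shows every Totunar change applied in order.

zosufosp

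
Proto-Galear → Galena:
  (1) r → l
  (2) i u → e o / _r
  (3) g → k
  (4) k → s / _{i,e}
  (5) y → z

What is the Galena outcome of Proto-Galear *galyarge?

Galena: *galyarge > galyalge > kalyalke > kalyalse > kalzalse  (by unconditioned shift, unconditioned shift, palatalisation, unconditioned shift)

kalzalse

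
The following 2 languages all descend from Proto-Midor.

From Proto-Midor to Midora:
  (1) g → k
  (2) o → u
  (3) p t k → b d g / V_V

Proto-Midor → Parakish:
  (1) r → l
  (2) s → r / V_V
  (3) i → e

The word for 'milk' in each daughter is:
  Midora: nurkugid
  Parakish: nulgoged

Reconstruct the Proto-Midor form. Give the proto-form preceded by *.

Position 4: Midora has k, Parakish has g. Parakish preserves g here (none of its changes turn any other segment into g), so the proto-segment is *g.
Position 7: Midora has i, Parakish has e. Midora preserves i here (none of its changes turn any other segment into i), so the proto-segment is *i.
Verify the candidate proto-form against each daughter:
Midora: start from *nurgogid.
  rule 1 (unconditioned shift): nurgogid → nurkokid
  rule 2 (vowel merger): nurkokid → nurkukid
  rule 3 (intervocalic voicing): nurkukid → nurkugid
  ⇒ Midora nurkugid
Parakish: *nurgogid
  nurgogid → nulgogid   [unconditioned shift]
  nulgogid (rule 2 does not apply)
  nulgogid → nulgoged   [vowel merger]
  giving Parakish nulgoged.
No other proto-form is consistent with every reflex, so the reconstruction is *nurgogid.

*nurgogid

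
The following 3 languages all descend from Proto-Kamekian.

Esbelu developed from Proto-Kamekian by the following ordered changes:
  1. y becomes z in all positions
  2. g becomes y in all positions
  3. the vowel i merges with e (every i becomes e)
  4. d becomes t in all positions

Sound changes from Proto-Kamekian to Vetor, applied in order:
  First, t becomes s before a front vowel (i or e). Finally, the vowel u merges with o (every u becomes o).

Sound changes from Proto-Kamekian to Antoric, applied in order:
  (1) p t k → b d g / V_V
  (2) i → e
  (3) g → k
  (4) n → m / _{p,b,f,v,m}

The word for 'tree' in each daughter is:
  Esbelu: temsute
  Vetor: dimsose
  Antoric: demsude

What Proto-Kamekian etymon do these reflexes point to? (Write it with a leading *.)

Position 5: Esbelu has u, Vetor has o, Antoric has u. Esbelu preserves u here (none of its changes turn any other segment into u), so the proto-segment is *u.
Position 2: Esbelu has e, Vetor has i, Antoric has e. Vetor preserves i here (none of its changes turn any other segment into i), so the proto-segment is *i.
Continuing position by position gives *dimsute; check it forward:
Esbelu: *dimsute
  dimsute (rule 1 does not apply)
  dimsute (rule 2 does not apply)
  dimsute → demsute   [vowel merger]
  demsute → temsute   [unconditioned shift]
  giving Esbelu temsute.
Vetor: *dimsute > dimsuse > dimsose  (by palatalisation, vowel merger)
Antoric: start from *dimsute.
  rule 1 (intervocalic voicing): dimsute → dimsude
  rule 2 (vowel merger): dimsude → demsude
  rule 3: no change — demsude
  rule 4: no change — demsude
  ⇒ Antoric demsude
Only *dimsute yields all of Esbelu temsute, Vetor dimsose, Antoric demsude.

*dimsute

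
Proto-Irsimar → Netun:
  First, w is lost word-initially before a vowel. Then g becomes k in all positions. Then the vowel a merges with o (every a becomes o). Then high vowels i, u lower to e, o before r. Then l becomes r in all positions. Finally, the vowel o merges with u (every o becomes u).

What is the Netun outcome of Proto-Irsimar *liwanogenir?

Netun: *liwanogenir > liwanokenir > liwonokenir > liwonokener > riwonokener > riwunukener  (by unconditioned shift, vowel merger, pre-rhotic lowering, unconditioned shift, vowel merger)

riwunukener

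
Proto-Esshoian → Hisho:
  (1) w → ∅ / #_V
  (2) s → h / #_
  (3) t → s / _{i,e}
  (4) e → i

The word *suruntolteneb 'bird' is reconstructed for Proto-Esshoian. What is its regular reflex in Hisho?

huruntolsinib

Hisho: *suruntolteneb > huruntolteneb > huruntolseneb > huruntolsinib  (by debuccalisation, palatalisation, vowel merger)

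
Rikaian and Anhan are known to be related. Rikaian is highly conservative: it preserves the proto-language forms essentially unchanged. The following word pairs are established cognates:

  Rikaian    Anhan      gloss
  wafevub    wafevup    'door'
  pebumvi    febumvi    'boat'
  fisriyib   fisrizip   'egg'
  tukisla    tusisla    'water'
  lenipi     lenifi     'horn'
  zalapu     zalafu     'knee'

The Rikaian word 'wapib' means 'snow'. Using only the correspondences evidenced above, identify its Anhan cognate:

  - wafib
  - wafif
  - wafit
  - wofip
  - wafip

lenipi ~ lenifi — Rikaian p corresponds to Anhan f between vowels (before a front vowel).
wafevub ~ wafevup, fisriyib ~ fisrizip — Rikaian b corresponds to Anhan p word-finally.
Applying these to Rikaian 'wapib':
  wapib → wafib   (p→f between vowels (before a front vowel))
  wafib → wafip   (b→p word-finally)
So the Anhan cognate is 'wafip'.

wafip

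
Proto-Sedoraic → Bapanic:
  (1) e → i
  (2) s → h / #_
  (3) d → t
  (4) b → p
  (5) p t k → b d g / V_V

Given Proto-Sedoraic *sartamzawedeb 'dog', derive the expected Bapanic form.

Bapanic: *sartamzawedeb
  sartamzawedeb → sartamzawidib   [vowel merger]
  sartamzawidib → hartamzawidib   [debuccalisation]
  hartamzawidib → hartamzawitib   [unconditioned shift]
  hartamzawitib → hartamzawitip   [unconditioned shift]
  hartamzawitip → hartamzawidip   [intervocalic voicing]
  giving Bapanic hartamzawidip.

hartamzawidip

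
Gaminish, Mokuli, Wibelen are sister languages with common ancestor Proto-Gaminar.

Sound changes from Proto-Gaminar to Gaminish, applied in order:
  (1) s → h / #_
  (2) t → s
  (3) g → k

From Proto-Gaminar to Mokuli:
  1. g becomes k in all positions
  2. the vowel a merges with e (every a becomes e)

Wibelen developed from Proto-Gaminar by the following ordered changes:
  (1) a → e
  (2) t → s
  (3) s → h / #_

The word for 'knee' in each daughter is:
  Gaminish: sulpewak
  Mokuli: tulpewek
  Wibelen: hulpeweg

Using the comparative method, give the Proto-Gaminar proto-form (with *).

Position 1: Gaminish has s, Mokuli has t, Wibelen has h. Mokuli preserves t here (none of its changes turn any other segment into t), so the proto-segment is *t.
Position 7: Gaminish has a, Mokuli has e, Wibelen has e. Gaminish preserves a here (none of its changes turn any other segment into a), so the proto-segment is *a.
Position 8: Gaminish has k, Mokuli has k, Wibelen has g. Wibelen preserves g here (none of its changes turn any other segment into g), so the proto-segment is *g.
This points to *tulpewag. Verify forward in each daughter:
Gaminish: *tulpewag
  tulpewag (rule 1 does not apply)
  tulpewag → sulpewag   [unconditioned shift]
  sulpewag → sulpewak   [unconditioned shift]
  giving Gaminish sulpewak.
Mokuli: start from *tulpewag.
  rule 1 (unconditioned shift): tulpewag → tulpewak
  rule 2 (vowel merger): tulpewak → tulpewek
  ⇒ Mokuli tulpewek
Wibelen: start from *tulpewag.
  rule 1 (vowel merger): tulpewag → tulpeweg
  rule 2 (unconditioned shift): tulpeweg → sulpeweg
  rule 3 (debuccalisation): sulpeweg → hulpeweg
  ⇒ Wibelen hulpeweg
*tulpewag is the unique common source.

*tulpewag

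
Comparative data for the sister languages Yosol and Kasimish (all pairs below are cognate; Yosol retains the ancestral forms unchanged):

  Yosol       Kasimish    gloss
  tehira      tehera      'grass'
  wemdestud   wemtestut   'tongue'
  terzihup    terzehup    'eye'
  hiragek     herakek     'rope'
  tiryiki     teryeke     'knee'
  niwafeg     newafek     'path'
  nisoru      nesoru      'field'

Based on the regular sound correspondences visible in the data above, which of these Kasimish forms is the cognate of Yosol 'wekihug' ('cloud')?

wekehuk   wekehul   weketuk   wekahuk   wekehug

terzihup ~ terzehup, tiryiki ~ teryeke — Yosol i corresponds to Kasimish e after a consonant, before a consonant other than r, m, n, p, b, f, v.
niwafeg ~ newafek — Yosol g corresponds to Kasimish k word-finally.
Applying these to Yosol 'wekihug':
  wekihug → wekehug   (i→e after a consonant, before a consonant other than r, m, n, p, b, f, v)
  wekehug → wekehuk   (g→k word-finally)
So the Kasimish cognate is 'wekehuk'.

wekehuk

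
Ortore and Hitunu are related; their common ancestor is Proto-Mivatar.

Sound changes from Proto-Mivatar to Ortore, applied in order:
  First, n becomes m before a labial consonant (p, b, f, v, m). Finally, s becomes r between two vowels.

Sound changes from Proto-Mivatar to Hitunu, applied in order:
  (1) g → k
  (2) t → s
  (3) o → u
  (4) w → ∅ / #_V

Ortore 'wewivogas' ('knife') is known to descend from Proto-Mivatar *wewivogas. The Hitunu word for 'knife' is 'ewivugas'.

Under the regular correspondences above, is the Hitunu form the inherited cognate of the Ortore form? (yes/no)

Derive the expected Hitunu reflex of *wewivogas:
Hitunu: *wewivogas > wewivokas > wewivukas > ewivukas  (by unconditioned shift, vowel merger, glide loss)
The regular Hitunu reflex would be 'ewivukas', but the attested form is 'ewivugas'. The correspondence is irregular, so they are not cognates (the Hitunu form has a different source).

no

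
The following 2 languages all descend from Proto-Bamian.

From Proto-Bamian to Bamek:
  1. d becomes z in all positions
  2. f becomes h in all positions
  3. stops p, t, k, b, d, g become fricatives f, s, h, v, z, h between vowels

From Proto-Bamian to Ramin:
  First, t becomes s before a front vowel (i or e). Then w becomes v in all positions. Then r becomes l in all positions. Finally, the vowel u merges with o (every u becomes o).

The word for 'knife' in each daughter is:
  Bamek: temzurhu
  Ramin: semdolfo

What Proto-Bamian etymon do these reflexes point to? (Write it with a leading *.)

Position 1: Bamek has t, Ramin has s. Bamek preserves t here (none of its changes turn any other segment into t), so the proto-segment is *t.
Position 8: Bamek has u, Ramin has o. Bamek preserves u here (none of its changes turn any other segment into u), so the proto-segment is *u.
Verify the candidate proto-form against each daughter:
Bamek: *temdurfu > temzurfu > temzurhu  (by unconditioned shift, unconditioned shift)
Ramin: *temdurfu > semdurfu > semdulfu > semdolfo  (by palatalisation, unconditioned shift, vowel merger)
Only *temdurfu yields all of Bamek temzurhu, Ramin semdolfo.

*temdurfu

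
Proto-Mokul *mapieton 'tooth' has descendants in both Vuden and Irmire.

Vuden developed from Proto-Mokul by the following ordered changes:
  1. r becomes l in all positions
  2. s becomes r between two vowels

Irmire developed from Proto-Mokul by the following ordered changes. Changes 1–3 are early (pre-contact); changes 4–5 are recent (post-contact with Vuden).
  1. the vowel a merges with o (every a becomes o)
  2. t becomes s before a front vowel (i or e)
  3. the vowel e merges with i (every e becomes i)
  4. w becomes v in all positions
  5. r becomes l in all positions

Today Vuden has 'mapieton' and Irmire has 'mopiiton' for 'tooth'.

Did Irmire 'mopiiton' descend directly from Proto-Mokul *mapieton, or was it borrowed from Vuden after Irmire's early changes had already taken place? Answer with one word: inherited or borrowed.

inherited

If inherited, *mapieton would pass through all of Irmire's changes:
Irmire: start from *mapieton.
  rule 1 (vowel merger): mapieton → mopieton
  rule 2: no change — mopieton
  rule 3 (vowel merger): mopieton → mopiiton
  rule 4: no change — mopiiton
  rule 5: no change — mopiiton
  ⇒ Irmire mopiiton
If borrowed from Vuden 'mapieton' after the early changes, it would undergo only the recent ones:
  rule 4 (unconditioned shift): no change (mapieton)
  rule 5 (unconditioned shift): no change (mapieton)
  ⇒ as a loan: mapieton
Irmire 'mopiiton' matches the inherited outcome exactly, so it is an inherited cognate, not a loan.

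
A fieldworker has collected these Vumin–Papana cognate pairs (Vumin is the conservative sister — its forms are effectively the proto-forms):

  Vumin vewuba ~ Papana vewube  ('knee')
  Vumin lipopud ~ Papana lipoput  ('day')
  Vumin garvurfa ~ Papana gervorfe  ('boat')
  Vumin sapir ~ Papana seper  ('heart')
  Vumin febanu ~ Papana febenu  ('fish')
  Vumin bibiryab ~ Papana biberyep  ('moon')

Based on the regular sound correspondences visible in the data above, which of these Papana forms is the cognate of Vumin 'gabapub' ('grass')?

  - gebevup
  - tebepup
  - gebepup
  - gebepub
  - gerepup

bibiryab ~ biberyep — Vumin a corresponds to Papana e after a consonant, before a labial obstruent.
sapir ~ seper — Vumin a corresponds to Papana e after a consonant, before a labial obstruent.
bibiryab ~ biberyep — Vumin b corresponds to Papana p word-finally.
Applying these to Vumin 'gabapub':
  gabapub → gebapub   (a→e after a consonant, before a labial obstruent)
  gebapub → gebepub   (a→e after a consonant, before a labial obstruent)
  gebepub → gebepup   (b→p word-finally)
So the Papana cognate is 'gebepup'.

gebepup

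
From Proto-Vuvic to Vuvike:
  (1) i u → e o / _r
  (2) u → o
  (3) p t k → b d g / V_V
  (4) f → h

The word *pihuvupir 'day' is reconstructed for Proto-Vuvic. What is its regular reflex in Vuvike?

pihovober

Vuvike: *pihuvupir > pihuvuper > pihovoper > pihovober  (by pre-rhotic lowering, vowel merger, intervocalic voicing)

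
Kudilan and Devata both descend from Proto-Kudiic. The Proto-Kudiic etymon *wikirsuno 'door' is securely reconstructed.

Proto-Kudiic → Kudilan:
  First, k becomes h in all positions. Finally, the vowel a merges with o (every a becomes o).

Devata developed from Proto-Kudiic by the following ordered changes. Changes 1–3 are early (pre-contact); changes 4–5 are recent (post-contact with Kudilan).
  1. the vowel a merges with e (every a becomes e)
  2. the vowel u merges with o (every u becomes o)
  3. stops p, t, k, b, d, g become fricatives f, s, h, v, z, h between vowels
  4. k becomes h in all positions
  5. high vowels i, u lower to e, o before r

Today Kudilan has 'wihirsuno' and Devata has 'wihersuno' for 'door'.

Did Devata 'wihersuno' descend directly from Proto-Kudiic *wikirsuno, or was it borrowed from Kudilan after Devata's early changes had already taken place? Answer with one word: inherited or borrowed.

borrowed

If inherited, *wikirsuno would pass through all of Devata's changes:
Devata: *wikirsuno
  wikirsuno (rule 1 does not apply)
  wikirsuno → wikirsono   [vowel merger]
  wikirsono → wihirsono   [intervocalic lenition]
  wihirsono (rule 4 does not apply)
  wihirsono → wihersono   [pre-rhotic lowering]
  giving Devata wihersono.
If borrowed from Kudilan 'wihirsuno' after the early changes, it would undergo only the recent ones:
  rule 4 (unconditioned shift): no change (wihirsuno)
  rule 5 (pre-rhotic lowering): wihirsuno → wihersuno
  ⇒ as a loan: wihersuno
Devata 'wihersuno' matches the loan outcome 'wihersuno', not the inherited 'wihersono' — it skipped the early Devata changes, so it was borrowed from Kudilan.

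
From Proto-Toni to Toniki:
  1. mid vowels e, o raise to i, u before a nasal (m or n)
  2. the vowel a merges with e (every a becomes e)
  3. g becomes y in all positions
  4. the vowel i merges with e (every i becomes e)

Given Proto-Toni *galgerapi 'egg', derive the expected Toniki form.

yelyerepe

Toniki: start from *galgerapi.
  rule 1: no change — galgerapi
  rule 2 (vowel merger): galgerapi → gelgerepi
  rule 3 (unconditioned shift): gelgerepi → yelyerepi
  rule 4 (vowel merger): yelyerepi → yelyerepe
  ⇒ Toniki yelyerepe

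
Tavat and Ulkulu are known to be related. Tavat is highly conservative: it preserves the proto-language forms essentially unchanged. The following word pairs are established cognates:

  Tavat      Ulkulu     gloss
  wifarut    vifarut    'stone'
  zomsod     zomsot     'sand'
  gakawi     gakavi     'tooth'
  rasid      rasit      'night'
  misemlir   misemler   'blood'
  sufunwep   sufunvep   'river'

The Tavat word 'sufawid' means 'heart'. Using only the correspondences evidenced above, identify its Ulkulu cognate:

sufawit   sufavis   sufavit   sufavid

sufavit

gakawi ~ gakavi — Tavat w corresponds to Ulkulu v between vowels (before a front vowel).
zomsod ~ zomsot, rasid ~ rasit — Tavat d corresponds to Ulkulu t word-finally.
Applying these to Tavat 'sufawid':
  sufawid → sufavid   (w→v between vowels (before a front vowel))
  sufavid → sufavit   (d→t word-finally)
So the Ulkulu cognate is 'sufavit'.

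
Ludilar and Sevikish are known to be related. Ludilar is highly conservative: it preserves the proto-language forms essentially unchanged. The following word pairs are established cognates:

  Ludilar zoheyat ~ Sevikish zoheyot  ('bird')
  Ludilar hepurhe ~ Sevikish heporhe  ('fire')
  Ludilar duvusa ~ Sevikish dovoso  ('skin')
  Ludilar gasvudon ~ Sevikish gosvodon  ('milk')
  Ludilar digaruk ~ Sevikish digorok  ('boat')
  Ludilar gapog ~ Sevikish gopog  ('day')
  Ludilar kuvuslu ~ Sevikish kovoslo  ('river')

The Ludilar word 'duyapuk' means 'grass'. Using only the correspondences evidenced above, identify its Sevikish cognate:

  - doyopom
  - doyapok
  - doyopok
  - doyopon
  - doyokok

duvusa ~ dovoso, gasvudon ~ gosvodon — Ludilar u corresponds to Sevikish o after a consonant, before a consonant other than r, m, n, p, b, f, v.
gapog ~ gopog — Ludilar a corresponds to Sevikish o after a consonant, before a labial obstruent.
Applying these to Ludilar 'duyapuk':
  duyapuk → doyapuk   (u→o after a consonant, before a consonant other than r, m, n, p, b, f, v)
  doyapuk → doyopuk   (a→o after a consonant, before a labial obstruent)
  doyopuk → doyopok   (u→o after a consonant, before a consonant other than r, m, n, p, b, f, v)
So the Sevikish cognate is 'doyopok'.

doyopok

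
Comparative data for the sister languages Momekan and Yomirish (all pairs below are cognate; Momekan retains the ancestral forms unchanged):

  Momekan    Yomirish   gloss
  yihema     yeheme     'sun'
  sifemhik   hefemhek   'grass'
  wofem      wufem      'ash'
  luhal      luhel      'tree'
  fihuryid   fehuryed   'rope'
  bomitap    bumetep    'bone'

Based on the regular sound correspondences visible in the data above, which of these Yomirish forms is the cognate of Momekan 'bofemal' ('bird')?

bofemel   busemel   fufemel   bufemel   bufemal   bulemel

wofem ~ wufem — Momekan o corresponds to Yomirish u after a consonant, before a labial obstruent.
luhal ~ luhel — Momekan a corresponds to Yomirish e after a consonant, before a consonant other than r, m, n, p, b, f, v.
Applying these to Momekan 'bofemal':
  bofemal → bufemal   (o→u after a consonant, before a labial obstruent)
  bufemal → bufemel   (a→e after a consonant, before a consonant other than r, m, n, p, b, f, v)
So the Yomirish cognate is 'bufemel'.

bufemel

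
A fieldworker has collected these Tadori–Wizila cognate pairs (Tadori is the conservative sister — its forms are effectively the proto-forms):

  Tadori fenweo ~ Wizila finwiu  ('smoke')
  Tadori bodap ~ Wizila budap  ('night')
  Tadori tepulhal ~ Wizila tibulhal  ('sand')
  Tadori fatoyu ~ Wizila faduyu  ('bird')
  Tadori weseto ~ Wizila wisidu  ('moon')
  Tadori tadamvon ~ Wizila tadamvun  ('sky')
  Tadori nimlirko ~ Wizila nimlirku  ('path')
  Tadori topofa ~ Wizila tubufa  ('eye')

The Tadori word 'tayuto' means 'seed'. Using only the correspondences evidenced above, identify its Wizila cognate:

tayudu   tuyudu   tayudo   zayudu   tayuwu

fatoyu ~ faduyu, weseto ~ wisidu — Tadori t corresponds to Wizila d between vowels (before a back vowel).
weseto ~ wisidu, nimlirko ~ nimlirku — Tadori o corresponds to Wizila u word-finally.
Applying these to Tadori 'tayuto':
  tayuto → tayudo   (t→d between vowels (before a back vowel))
  tayudo → tayudu   (o→u word-finally)
So the Wizila cognate is 'tayudu'.

tayudu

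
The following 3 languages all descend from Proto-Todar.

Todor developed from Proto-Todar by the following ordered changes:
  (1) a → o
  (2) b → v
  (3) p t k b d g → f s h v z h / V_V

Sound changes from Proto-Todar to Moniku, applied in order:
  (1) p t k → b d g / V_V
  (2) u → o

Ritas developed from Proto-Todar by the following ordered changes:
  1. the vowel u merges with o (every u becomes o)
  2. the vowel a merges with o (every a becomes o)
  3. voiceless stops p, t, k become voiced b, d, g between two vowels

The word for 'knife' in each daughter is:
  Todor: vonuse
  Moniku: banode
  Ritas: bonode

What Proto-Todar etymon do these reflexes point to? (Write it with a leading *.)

*banute

Position 1: Todor has v, Moniku has b, Ritas has b. Taking the neighbouring segments as reconstructed: Todor v could go back to *b or *v; Moniku b can only go back to *b; Ritas b can only go back to *b — the one source consistent with every daughter is *b.
Position 5: Todor has s, Moniku has d, Ritas has d. Taking the neighbouring segments as reconstructed: Todor s could go back to *t or *s; Moniku d could go back to *t or *d; Ritas d could go back to *t or *d — the one source consistent with every daughter is *t.
Position 4: Todor has u, Moniku has o, Ritas has o. Todor preserves u here (none of its changes turn any other segment into u), so the proto-segment is *u.
Verify the candidate proto-form against each daughter:
Todor: start from *banute.
  rule 1 (vowel merger): banute → bonute
  rule 2 (unconditioned shift): bonute → vonute
  rule 3 (intervocalic lenition): vonute → vonuse
  ⇒ Todor vonuse
Moniku: *banute
  banute → banude   [intervocalic voicing]
  banude → banode   [vowel merger]
  giving Moniku banode.
Ritas: *banute > banote > bonote > bonode  (by vowel merger, vowel merger, intervocalic voicing)
No other proto-form is consistent with every reflex, so the reconstruction is *banute.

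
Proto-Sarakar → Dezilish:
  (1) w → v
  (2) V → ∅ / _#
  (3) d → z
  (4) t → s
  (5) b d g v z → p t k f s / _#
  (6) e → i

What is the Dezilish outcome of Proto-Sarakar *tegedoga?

sigizok

Dezilish: *tegedoga
  tegedoga (rule 1 does not apply)
  tegedoga → tegedog   [apocope]
  tegedog → tegezog   [unconditioned shift]
  tegezog → segezog   [unconditioned shift]
  segezog → segezok   [final devoicing]
  segezok → sigizok   [vowel merger]
  giving Dezilish sigizok.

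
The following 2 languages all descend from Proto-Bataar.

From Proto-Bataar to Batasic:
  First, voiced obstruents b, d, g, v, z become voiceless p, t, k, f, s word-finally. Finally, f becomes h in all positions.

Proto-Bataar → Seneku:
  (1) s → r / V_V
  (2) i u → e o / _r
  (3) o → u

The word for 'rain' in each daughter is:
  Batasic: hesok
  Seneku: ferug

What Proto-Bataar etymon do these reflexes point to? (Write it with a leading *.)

Position 4: Batasic has o, Seneku has u. Batasic preserves o here (none of its changes turn any other segment into o), so the proto-segment is *o.
Position 5: Batasic has k, Seneku has g. Seneku preserves g here (none of its changes turn any other segment into g), so the proto-segment is *g.
Position 3: Batasic has s, Seneku has r. Taking the neighbouring segments as reconstructed: Batasic s can only go back to *s; Seneku r could go back to *s or *r — the one source consistent with every daughter is *s.
Verify the candidate proto-form against each daughter:
Batasic: *fesog > fesok > hesok  (by final devoicing, unconditioned shift)
Seneku: *fesog > ferog > ferug  (by rhotacism, vowel merger)
No other proto-form is consistent with every reflex, so the reconstruction is *fesog.

*fesog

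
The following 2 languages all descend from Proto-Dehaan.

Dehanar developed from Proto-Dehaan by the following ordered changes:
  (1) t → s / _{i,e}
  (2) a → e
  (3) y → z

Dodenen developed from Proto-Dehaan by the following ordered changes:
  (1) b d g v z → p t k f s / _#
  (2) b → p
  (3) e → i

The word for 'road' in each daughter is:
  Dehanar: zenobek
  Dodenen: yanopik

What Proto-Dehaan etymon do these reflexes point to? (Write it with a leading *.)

*yanobek

Position 2: Dehanar has e, Dodenen has a. Dodenen preserves a here (none of its changes turn any other segment into a), so the proto-segment is *a.
Position 6: Dehanar has e, Dodenen has i. Taking the neighbouring segments as reconstructed: Dehanar e could go back to *a or *e; Dodenen i could go back to *e or *i — the one source consistent with every daughter is *e.
This points to *yanobek. Verify forward in each daughter:
Dehanar: *yanobek > yenobek > zenobek  (by vowel merger, unconditioned shift)
Dodenen: *yanobek
  yanobek (rule 1 does not apply)
  yanobek → yanopek   [unconditioned shift]
  yanopek → yanopik   [vowel merger]
  giving Dodenen yanopik.
No other proto-form is consistent with every reflex, so the reconstruction is *yanobek.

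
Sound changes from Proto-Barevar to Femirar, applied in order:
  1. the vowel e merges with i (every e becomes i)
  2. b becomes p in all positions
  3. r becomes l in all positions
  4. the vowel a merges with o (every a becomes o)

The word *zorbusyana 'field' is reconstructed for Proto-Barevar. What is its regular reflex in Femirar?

Femirar: start from *zorbusyana.
  rule 1: no change — zorbusyana
  rule 2 (unconditioned shift): zorbusyana → zorpusyana
  rule 3 (unconditioned shift): zorpusyana → zolpusyana
  rule 4 (vowel merger): zolpusyana → zolpusyono
  ⇒ Femirar zolpusyono

zolpusyono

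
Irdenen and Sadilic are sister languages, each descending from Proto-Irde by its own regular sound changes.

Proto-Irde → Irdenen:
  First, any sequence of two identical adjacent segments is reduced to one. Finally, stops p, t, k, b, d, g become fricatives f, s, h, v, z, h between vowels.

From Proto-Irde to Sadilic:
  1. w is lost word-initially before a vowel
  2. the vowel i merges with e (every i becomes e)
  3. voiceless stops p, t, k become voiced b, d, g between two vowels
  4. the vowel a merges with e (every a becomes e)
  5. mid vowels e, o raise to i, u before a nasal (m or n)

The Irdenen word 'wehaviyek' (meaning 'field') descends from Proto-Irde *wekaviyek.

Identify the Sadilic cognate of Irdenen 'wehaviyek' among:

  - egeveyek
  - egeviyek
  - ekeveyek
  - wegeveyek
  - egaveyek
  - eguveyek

egeveyek

Sadilic: start from *wekaviyek.
  rule 1 (glide loss): wekaviyek → ekaviyek
  rule 2 (vowel merger): ekaviyek → ekaveyek
  rule 3 (intervocalic voicing): ekaveyek → egaveyek
  rule 4 (vowel merger): egaveyek → egeveyek
  rule 5: no change — egeveyek
  ⇒ Sadilic egeveyek
Among the options, 'egeveyek' alone shows every Sadilic change applied in order.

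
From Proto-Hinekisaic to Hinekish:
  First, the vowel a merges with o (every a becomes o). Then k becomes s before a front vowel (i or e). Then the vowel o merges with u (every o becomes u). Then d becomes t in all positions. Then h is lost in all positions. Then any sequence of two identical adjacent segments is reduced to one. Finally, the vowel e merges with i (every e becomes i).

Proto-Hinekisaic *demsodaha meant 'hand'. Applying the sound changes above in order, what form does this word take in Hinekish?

Hinekish: *demsodaha > demsodoho > demsuduhu > temsutuhu > temsutuu > temsutu > timsutu  (by vowel merger, vowel merger, unconditioned shift, h-loss, degemination, vowel merger)

timsutu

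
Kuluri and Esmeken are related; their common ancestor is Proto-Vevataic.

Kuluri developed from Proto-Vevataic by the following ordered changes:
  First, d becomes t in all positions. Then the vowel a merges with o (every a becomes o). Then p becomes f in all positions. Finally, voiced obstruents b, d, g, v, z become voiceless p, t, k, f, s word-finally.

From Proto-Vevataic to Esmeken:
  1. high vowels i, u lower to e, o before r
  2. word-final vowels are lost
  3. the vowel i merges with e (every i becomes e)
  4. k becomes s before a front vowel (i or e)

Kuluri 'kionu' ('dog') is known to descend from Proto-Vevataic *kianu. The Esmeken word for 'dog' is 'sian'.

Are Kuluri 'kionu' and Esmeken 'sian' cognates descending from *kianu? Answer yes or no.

no

Derive the expected Esmeken reflex of *kianu:
Esmeken: start from *kianu.
  rule 1: no change — kianu
  rule 2 (apocope): kianu → kian
  rule 3 (vowel merger): kian → kean
  rule 4 (palatalisation): kean → sean
  ⇒ Esmeken sean
The regular Esmeken reflex would be 'sean', but the attested form is 'sian'. The correspondence is irregular, so they are not cognates (the Esmeken form has a different source).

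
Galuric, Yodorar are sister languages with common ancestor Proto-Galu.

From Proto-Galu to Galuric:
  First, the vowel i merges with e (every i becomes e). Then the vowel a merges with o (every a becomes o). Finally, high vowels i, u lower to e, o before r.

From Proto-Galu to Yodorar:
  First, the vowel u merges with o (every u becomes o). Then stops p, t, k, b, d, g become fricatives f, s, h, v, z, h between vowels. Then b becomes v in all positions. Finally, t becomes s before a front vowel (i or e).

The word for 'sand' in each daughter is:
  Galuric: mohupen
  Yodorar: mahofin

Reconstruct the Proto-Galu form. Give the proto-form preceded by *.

*mahupin

Position 6: Galuric has e, Yodorar has i. Yodorar preserves i here (none of its changes turn any other segment into i), so the proto-segment is *i.
Position 5: Galuric has p, Yodorar has f. Galuric preserves p here (none of its changes turn any other segment into p), so the proto-segment is *p.
Position 2: Galuric has o, Yodorar has a. Yodorar preserves a here (none of its changes turn any other segment into a), so the proto-segment is *a.
Verify the candidate proto-form against each daughter:
Galuric: start from *mahupin.
  rule 1 (vowel merger): mahupin → mahupen
  rule 2 (vowel merger): mahupen → mohupen
  rule 3: no change — mohupen
  ⇒ Galuric mohupen
Yodorar: *mahupin > mahopin > mahofin  (by vowel merger, intervocalic lenition)
No other proto-form is consistent with every reflex, so the reconstruction is *mahupin.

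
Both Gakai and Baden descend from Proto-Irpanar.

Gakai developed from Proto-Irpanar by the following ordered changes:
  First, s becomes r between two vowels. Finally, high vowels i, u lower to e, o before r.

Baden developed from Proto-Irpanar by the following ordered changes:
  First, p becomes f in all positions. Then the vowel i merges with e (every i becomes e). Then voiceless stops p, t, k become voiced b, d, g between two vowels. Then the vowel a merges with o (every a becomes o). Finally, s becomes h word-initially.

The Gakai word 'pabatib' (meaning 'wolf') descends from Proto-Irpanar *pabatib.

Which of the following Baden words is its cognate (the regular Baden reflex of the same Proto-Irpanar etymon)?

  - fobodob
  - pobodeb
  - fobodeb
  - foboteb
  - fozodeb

Baden: *pabatib
  pabatib → fabatib   [unconditioned shift]
  fabatib → fabateb   [vowel merger]
  fabateb → fabadeb   [intervocalic voicing]
  fabadeb → fobodeb   [vowel merger]
  fobodeb (rule 5 does not apply)
  giving Baden fobodeb.
The other candidates each miss or misapply at least one Baden change.

fobodeb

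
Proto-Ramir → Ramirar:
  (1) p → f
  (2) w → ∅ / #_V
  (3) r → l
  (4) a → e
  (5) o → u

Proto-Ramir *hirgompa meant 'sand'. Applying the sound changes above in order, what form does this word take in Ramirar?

hilgumfe

Ramirar: *hirgompa
  hirgompa → hirgomfa   [unconditioned shift]
  hirgomfa (rule 2 does not apply)
  hirgomfa → hilgomfa   [unconditioned shift]
  hilgomfa → hilgomfe   [vowel merger]
  hilgomfe → hilgumfe   [vowel merger]
  giving Ramirar hilgumfe.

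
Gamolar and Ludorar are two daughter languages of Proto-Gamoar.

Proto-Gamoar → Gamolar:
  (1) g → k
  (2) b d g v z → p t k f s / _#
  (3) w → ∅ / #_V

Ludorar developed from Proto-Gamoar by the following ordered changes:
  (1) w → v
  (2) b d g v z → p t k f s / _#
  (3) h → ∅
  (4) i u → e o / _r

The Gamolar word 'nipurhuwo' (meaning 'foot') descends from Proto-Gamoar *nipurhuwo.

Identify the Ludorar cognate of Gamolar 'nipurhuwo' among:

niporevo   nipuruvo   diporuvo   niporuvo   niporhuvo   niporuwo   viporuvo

Ludorar: *nipurhuwo
  nipurhuwo → nipurhuvo   [unconditioned shift]
  nipurhuvo (rule 2 does not apply)
  nipurhuvo → nipuruvo   [h-loss]
  nipuruvo → niporuvo   [pre-rhotic lowering]
  giving Ludorar niporuvo.

niporuvo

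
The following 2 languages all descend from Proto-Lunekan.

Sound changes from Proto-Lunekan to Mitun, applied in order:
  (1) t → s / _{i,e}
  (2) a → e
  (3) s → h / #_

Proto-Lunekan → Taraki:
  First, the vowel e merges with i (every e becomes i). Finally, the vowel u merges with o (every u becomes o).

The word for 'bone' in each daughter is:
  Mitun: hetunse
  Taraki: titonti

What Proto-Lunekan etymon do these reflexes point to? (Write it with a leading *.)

Position 4: Mitun has u, Taraki has o. Mitun preserves u here (none of its changes turn any other segment into u), so the proto-segment is *u.
Position 6: Mitun has s, Taraki has t. Taraki preserves t here (none of its changes turn any other segment into t), so the proto-segment is *t.
Position 2: Mitun has e, Taraki has i. Taking the neighbouring segments as reconstructed: Mitun e can only go back to *e; Taraki i could go back to *e or *i — the one source consistent with every daughter is *e.
This points to *tetunte. Verify forward in each daughter:
Mitun: *tetunte > setunse > hetunse  (by palatalisation, debuccalisation)
Taraki: *tetunte
  tetunte → titunti   [vowel merger]
  titunti → titonti   [vowel merger]
  giving Taraki titonti.
*tetunte is the unique common source.

*tetunte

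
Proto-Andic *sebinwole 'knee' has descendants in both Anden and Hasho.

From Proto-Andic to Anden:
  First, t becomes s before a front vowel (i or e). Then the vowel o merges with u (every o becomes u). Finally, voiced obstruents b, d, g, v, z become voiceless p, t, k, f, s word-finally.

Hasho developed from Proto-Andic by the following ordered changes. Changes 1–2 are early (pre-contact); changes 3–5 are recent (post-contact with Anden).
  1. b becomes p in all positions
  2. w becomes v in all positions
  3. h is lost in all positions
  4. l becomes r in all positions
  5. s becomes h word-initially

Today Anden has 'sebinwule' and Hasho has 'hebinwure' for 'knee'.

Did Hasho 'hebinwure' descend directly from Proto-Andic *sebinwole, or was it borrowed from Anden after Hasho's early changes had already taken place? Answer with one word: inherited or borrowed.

borrowed

If inherited, *sebinwole would pass through all of Hasho's changes:
Hasho: *sebinwole
  sebinwole → sepinwole   [unconditioned shift]
  sepinwole → sepinvole   [unconditioned shift]
  sepinvole (rule 3 does not apply)
  sepinvole → sepinvore   [unconditioned shift]
  sepinvore → hepinvore   [debuccalisation]
  giving Hasho hepinvore.
If borrowed from Anden 'sebinwule' after the early changes, it would undergo only the recent ones:
  rule 3 (h-loss): no change (sebinwule)
  rule 4 (unconditioned shift): sebinwule → sebinwure
  rule 5 (debuccalisation): sebinwure → hebinwure
  ⇒ as a loan: hebinwure
Hasho 'hebinwure' matches the loan outcome 'hebinwure', not the inherited 'hepinvore' — it skipped the early Hasho changes, so it was borrowed from Anden.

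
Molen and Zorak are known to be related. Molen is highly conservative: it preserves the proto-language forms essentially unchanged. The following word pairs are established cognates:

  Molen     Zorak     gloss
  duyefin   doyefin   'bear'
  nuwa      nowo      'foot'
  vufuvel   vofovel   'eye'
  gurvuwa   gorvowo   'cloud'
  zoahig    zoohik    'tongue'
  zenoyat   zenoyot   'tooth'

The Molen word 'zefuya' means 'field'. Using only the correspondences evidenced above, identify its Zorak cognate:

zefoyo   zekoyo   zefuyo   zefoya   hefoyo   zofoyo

zefoyo

duyefin ~ doyefin, nuwa ~ nowo — Molen u corresponds to Zorak o after a consonant, before a consonant other than r, m, n, p, b, f, v.
nuwa ~ nowo, gurvuwa ~ gorvowo — Molen a corresponds to Zorak o word-finally.
Applying these to Molen 'zefuya':
  zefuya → zefoya   (u→o after a consonant, before a consonant other than r, m, n, p, b, f, v)
  zefoya → zefoyo   (a→o word-finally)
So the Zorak cognate is 'zefoyo'.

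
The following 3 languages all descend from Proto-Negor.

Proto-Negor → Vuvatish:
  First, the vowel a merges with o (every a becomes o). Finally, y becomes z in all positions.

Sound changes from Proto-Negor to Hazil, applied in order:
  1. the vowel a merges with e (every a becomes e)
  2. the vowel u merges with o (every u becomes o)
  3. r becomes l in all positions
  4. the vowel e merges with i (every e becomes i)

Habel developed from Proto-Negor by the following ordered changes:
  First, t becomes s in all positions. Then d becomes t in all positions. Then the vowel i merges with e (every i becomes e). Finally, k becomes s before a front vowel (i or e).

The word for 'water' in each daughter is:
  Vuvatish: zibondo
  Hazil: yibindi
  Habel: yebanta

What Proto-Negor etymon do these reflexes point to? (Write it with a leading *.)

*yibanda

Position 2: Vuvatish has i, Hazil has i, Habel has e. Vuvatish preserves i here (none of its changes turn any other segment into i), so the proto-segment is *i.
Position 1: Vuvatish has z, Hazil has y, Habel has y. Hazil preserves y here (none of its changes turn any other segment into y), so the proto-segment is *y.
Continuing position by position gives *yibanda; check it forward:
Vuvatish: start from *yibanda.
  rule 1 (vowel merger): yibanda → yibondo
  rule 2 (unconditioned shift): yibondo → zibondo
  ⇒ Vuvatish zibondo
Hazil: *yibanda > yibende > yibindi  (by vowel merger, vowel merger)
Habel: *yibanda > yibanta > yebanta  (by unconditioned shift, vowel merger)
No other proto-form is consistent with every reflex, so the reconstruction is *yibanda.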